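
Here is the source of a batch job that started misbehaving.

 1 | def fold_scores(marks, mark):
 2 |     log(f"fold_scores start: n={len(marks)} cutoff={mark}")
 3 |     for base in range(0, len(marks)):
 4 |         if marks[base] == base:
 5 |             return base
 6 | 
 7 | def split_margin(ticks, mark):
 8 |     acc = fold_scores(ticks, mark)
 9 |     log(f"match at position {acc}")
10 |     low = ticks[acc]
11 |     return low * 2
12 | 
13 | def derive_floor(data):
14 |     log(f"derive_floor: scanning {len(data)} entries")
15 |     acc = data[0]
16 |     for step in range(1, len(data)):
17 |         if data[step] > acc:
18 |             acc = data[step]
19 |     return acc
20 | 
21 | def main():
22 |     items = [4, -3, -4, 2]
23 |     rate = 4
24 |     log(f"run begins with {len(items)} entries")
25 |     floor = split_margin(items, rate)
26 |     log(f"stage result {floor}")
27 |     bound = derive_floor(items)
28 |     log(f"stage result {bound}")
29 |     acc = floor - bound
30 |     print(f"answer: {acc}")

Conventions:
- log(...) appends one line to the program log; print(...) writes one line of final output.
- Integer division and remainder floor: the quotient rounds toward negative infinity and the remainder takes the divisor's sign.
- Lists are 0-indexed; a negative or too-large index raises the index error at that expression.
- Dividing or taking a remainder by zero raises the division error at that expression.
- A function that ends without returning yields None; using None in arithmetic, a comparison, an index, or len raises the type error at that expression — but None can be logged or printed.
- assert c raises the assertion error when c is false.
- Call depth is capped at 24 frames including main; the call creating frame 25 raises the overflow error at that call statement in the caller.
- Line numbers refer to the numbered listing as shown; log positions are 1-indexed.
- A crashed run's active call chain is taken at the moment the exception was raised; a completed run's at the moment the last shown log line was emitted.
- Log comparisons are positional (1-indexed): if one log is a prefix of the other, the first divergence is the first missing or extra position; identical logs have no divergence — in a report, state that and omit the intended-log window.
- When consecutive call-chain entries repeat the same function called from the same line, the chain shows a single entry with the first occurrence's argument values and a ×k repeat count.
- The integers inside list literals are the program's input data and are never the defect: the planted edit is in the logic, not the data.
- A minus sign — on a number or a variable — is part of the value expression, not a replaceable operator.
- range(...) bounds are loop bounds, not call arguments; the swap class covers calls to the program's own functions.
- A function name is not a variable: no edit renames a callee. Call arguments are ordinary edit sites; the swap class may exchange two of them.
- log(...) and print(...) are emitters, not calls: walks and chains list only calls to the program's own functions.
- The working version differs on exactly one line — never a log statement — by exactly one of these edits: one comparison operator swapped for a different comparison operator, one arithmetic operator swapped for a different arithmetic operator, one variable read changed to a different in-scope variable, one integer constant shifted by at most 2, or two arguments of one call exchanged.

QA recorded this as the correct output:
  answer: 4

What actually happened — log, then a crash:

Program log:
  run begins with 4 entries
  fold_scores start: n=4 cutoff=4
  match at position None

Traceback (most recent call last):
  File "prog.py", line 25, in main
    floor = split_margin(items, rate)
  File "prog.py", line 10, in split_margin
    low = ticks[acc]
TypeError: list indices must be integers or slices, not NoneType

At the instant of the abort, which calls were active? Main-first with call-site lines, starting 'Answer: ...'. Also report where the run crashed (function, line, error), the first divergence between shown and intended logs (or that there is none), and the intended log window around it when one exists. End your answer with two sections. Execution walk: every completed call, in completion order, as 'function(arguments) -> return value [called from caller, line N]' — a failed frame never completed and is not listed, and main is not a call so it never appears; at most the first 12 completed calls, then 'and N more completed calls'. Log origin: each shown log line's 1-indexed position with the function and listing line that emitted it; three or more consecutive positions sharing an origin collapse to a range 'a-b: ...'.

Answer: main -> split_margin (called at line 25).
The tell: Position 3 is the first bad log line: 'match at position None' should read 'match at position 0'.
Crash: split_margin, line 10, TypeError.
First divergence: position 3 — the shown line 'match at position None' should read 'match at position 0'.
Intended log window:
  1: run begins with 4 entries
  2: fold_scores start: n=4 cutoff=4
  3: match at position 0
  4: stage result 8
Execution walk:
  fold_scores([4, -3, -4, 2], 4) -> None  [called from split_margin, line 8]
Log line origins:
  1: from main, line 24
  2: from fold_scores, line 2
  3: from split_margin, line 9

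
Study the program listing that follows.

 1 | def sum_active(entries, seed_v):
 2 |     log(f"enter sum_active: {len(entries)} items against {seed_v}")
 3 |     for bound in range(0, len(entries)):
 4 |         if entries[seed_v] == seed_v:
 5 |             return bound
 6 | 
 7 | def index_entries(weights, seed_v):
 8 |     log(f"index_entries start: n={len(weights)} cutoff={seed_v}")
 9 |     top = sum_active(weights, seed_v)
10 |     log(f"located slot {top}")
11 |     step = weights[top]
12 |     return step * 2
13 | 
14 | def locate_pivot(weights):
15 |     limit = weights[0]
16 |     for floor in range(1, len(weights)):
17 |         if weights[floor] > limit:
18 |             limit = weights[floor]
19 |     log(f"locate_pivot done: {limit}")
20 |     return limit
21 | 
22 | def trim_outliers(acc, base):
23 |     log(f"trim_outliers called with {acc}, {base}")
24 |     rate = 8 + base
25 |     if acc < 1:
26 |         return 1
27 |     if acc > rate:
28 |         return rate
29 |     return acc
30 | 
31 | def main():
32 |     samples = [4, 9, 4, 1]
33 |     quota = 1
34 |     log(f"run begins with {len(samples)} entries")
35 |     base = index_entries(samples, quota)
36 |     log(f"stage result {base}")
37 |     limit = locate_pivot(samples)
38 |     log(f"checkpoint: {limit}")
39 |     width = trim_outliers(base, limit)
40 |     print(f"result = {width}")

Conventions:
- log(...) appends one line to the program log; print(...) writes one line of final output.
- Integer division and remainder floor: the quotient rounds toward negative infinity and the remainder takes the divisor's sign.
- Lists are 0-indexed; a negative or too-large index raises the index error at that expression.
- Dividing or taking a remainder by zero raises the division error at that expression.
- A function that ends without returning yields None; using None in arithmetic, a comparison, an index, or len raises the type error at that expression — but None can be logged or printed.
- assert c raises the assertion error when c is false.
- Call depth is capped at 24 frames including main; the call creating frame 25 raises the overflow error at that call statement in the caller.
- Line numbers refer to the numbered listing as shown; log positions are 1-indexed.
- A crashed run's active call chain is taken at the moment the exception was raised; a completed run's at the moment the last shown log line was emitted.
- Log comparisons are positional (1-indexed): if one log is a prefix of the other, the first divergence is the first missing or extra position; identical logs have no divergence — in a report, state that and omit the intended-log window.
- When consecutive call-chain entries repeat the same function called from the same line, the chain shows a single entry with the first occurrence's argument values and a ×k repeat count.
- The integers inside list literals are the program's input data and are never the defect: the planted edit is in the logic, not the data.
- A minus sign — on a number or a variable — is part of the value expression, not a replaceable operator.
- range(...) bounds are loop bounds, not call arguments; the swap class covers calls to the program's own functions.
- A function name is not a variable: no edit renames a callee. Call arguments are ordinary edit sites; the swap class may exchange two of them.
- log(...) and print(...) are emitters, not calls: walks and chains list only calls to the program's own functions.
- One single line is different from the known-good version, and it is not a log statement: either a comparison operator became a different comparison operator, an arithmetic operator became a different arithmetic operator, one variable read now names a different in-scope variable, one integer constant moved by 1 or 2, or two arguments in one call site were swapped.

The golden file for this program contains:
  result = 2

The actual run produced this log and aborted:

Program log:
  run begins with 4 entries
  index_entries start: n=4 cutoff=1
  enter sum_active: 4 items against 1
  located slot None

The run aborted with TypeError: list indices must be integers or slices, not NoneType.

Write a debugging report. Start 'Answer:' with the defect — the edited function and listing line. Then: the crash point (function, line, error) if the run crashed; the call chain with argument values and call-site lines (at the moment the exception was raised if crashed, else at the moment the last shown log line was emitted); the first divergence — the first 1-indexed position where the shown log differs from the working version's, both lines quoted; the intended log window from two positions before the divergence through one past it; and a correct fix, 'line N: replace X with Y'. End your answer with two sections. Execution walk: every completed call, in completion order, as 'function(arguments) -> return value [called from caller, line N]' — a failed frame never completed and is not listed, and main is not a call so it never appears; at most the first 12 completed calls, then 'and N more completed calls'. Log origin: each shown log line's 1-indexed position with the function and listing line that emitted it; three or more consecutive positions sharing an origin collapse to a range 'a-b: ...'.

Answer: the defect is in sum_active at line 4.
Key observation: At log position 4 the runs split — shown 'located slot None', but the working version logs 'located slot 3'.
Crash: index_entries, line 11, TypeError.
Call chain: main -> index_entries([4, 9, 4, 1], 1) (called at line 35).
First divergence: position 4 — the shown line 'located slot None' should read 'located slot 3'.
Intended log window:
  2: index_entries start: n=4 cutoff=1
  3: enter sum_active: 4 items against 1
  4: located slot 3
  5: stage result 2
Execution walk:
  sum_active([4, 9, 4, 1], 1) -> None  [called from index_entries, line 9]
Log line origins:
  1: from main, line 34
  2: from index_entries, line 8
  3: from sum_active, line 2
  4: from index_entries, line 10
A correct fix: line 4: replace `entries[seed_v]` with `entries[bound]`.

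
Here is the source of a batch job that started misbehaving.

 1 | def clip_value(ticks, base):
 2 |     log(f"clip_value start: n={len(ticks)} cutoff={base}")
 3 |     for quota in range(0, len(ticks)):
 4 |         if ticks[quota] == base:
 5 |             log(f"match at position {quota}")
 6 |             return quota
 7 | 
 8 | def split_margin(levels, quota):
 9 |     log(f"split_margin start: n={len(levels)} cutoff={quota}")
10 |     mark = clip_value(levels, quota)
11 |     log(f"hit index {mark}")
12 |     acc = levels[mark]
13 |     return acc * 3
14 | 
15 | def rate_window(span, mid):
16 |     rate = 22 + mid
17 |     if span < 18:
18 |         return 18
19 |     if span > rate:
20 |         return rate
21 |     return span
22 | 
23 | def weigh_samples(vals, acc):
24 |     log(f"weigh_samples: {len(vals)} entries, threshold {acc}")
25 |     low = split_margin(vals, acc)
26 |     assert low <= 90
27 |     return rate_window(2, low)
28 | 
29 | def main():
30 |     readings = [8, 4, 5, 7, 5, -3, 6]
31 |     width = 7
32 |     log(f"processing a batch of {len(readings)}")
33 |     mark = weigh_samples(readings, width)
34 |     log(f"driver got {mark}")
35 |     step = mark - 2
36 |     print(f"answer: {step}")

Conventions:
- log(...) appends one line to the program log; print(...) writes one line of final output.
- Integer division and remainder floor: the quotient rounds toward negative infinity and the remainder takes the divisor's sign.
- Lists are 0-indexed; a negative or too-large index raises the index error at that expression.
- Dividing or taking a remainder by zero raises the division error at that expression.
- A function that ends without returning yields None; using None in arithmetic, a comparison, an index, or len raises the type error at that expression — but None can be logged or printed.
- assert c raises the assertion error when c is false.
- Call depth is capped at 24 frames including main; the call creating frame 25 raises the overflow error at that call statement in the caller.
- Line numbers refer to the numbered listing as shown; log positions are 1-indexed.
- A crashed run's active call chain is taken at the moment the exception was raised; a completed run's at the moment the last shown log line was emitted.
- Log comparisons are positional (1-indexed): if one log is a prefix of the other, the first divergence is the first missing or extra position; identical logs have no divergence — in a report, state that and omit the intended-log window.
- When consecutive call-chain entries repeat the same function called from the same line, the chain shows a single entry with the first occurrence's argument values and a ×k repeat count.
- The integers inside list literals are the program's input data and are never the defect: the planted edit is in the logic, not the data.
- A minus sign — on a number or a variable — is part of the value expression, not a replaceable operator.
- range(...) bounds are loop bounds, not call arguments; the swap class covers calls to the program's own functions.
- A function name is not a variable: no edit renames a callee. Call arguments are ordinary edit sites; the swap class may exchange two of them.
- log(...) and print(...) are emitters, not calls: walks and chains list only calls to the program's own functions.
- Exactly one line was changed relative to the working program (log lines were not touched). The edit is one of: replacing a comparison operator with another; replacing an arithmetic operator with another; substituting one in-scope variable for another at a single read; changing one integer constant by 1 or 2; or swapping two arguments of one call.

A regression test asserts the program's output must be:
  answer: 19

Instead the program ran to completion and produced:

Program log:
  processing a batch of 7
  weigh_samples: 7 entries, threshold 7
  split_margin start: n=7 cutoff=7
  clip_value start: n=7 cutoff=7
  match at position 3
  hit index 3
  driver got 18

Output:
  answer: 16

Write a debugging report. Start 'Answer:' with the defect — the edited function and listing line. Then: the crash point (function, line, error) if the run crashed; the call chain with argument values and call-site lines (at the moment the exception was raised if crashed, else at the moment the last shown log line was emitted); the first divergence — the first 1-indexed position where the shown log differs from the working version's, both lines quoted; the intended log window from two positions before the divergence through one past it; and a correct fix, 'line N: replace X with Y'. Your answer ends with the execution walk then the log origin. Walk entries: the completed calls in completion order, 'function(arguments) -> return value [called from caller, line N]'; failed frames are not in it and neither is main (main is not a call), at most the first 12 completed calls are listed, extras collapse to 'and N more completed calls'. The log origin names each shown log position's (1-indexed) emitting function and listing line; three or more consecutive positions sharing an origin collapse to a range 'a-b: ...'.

Answer: the defect is in weigh_samples at line 27.
Key fact: Position 7 is the first bad log line: 'driver got 18' should read 'driver got 21'.
Call chain: main.
First divergence: position 7 — the shown line 'driver got 18' should read 'driver got 21'.
Intended log window:
  5: match at position 3
  6: hit index 3
  7: driver got 21
Execution walk:
  clip_value([8, 4, 5, 7, 5, -3, 6], 7) -> 3  [called from split_margin, line 10]
  split_margin([8, 4, 5, 7, 5, -3, 6], 7) -> 21  [called from weigh_samples, line 25]
  rate_window(2, 21) -> 18  [called from weigh_samples, line 27]
  weigh_samples([8, 4, 5, 7, 5, -3, 6], 7) -> 18  [called from main, line 33]
Log origins:
  1: logged in main at line 32
  2: logged in weigh_samples at line 24
  3: logged in split_margin at line 9
  4: logged in clip_value at line 2
  5: logged in clip_value at line 5
  6: logged in split_margin at line 11
  7: logged in main at line 34
A correct fix: line 27: replace `rate_window(2, low)` with `rate_window(low, 2)`.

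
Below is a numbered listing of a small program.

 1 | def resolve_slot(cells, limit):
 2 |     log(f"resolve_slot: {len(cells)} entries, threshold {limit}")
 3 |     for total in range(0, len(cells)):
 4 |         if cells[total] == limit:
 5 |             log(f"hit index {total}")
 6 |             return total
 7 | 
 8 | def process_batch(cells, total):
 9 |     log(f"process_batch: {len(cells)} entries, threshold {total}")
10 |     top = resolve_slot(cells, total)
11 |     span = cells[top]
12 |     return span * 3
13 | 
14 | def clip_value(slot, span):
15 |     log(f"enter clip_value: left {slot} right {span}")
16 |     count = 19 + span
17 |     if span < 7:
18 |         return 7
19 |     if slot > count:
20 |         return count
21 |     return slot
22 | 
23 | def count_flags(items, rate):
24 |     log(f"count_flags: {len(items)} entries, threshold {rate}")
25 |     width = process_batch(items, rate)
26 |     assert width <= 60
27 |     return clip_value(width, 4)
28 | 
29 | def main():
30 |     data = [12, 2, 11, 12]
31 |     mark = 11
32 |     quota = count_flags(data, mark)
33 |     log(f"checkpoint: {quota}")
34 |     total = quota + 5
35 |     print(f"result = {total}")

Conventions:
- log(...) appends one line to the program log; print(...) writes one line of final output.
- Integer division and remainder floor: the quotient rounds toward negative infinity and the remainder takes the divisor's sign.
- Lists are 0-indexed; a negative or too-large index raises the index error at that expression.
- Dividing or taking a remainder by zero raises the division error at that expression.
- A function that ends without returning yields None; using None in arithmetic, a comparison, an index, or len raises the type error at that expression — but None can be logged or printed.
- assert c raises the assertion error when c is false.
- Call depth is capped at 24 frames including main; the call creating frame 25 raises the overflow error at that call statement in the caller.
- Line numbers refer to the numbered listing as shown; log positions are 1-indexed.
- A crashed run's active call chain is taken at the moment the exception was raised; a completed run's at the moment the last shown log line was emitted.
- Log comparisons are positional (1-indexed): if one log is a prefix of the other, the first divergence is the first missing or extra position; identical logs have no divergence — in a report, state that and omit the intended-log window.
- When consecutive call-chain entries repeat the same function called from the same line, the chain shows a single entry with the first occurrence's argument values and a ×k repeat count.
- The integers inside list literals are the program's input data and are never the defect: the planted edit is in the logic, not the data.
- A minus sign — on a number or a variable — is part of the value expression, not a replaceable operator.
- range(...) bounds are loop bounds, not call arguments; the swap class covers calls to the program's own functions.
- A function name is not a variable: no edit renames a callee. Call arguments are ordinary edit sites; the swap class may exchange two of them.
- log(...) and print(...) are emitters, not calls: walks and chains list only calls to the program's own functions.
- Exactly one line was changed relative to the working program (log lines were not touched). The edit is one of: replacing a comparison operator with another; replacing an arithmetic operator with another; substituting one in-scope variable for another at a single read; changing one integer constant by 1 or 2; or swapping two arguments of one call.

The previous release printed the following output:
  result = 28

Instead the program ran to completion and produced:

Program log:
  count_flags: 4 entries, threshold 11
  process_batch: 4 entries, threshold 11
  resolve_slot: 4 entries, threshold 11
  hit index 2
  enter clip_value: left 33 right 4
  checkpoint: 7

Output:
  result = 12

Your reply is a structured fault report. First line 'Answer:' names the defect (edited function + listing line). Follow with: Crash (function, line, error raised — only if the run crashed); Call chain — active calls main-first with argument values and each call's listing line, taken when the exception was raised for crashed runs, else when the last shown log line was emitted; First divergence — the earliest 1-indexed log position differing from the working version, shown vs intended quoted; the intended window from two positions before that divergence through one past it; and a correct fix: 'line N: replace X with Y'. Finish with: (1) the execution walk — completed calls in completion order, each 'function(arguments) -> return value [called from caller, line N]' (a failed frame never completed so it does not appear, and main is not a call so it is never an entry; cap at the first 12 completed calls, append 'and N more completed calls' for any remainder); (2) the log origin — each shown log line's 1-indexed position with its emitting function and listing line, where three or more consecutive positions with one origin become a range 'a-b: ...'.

Answer: the defect is in clip_value at line 17.
Key fact: Everything matches until log position 6, which reads 'checkpoint: 7' in place of 'checkpoint: 23'.
Call chain: main.
First divergence: position 6; shown 'checkpoint: 7' vs intended 'checkpoint: 23'.
Intended log window:
  4: hit index 2
  5: enter clip_value: left 33 right 4
  6: checkpoint: 23
Execution walk:
  resolve_slot([12, 2, 11, 12], 11) -> 2  [called from process_batch, line 10]
  process_batch([12, 2, 11, 12], 11) -> 33  [called from count_flags, line 25]
  clip_value(33, 4) -> 7  [called from count_flags, line 27]
  count_flags([12, 2, 11, 12], 11) -> 7  [called from main, line 32]
Log origin:
  1: logged in count_flags at line 24
  2: logged in process_batch at line 9
  3: logged in resolve_slot at line 2
  4: logged in resolve_slot at line 5
  5: logged in clip_value at line 15
  6: logged in main at line 33
A correct fix: line 17: replace `span` with `slot`.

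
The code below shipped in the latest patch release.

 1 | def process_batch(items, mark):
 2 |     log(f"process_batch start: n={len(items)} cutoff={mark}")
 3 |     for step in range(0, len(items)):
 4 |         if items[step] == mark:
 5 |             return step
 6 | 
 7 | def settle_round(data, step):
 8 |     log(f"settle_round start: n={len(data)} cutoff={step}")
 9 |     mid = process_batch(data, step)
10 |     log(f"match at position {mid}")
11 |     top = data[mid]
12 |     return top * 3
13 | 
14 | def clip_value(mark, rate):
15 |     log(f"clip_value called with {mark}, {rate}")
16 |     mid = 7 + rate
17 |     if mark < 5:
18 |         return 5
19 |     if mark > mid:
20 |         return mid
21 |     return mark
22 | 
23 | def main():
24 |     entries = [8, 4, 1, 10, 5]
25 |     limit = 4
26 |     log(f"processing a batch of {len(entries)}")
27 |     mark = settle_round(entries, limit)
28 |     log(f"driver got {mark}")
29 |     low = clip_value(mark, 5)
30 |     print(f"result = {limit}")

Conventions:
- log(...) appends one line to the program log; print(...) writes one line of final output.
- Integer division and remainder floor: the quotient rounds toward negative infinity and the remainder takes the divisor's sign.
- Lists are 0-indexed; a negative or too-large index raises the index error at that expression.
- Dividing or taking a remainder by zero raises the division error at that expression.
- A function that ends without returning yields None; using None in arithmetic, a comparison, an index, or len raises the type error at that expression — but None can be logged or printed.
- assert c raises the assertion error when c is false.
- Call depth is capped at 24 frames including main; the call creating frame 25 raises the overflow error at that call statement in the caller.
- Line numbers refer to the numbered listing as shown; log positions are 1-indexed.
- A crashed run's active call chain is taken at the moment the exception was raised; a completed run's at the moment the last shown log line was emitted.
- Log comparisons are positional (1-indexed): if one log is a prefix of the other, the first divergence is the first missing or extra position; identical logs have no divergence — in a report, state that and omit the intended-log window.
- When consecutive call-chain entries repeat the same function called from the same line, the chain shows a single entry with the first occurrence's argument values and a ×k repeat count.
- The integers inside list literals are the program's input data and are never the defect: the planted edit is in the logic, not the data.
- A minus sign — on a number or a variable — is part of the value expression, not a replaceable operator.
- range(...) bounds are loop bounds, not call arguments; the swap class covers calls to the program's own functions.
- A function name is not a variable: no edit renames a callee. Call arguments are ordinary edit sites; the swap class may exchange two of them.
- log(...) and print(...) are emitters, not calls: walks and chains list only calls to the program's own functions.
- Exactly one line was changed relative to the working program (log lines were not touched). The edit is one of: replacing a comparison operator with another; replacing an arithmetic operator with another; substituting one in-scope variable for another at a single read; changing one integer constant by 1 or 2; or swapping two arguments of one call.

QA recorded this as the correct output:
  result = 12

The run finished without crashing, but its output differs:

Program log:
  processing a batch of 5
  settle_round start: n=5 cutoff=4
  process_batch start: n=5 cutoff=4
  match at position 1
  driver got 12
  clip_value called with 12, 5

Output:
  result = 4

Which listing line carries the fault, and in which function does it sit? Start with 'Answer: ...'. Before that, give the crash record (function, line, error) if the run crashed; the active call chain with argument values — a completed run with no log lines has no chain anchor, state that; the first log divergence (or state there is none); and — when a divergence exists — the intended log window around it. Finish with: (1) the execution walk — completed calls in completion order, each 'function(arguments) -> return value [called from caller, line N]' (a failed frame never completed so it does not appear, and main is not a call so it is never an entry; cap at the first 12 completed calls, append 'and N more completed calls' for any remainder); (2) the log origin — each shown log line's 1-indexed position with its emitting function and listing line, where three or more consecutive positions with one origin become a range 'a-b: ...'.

Answer: the defect is in main at line 30.
Core observation: Log streams are identical — the defect surfaces only in the printed output.
Call chain: main -> clip_value(12, 5) (called at line 29).
First divergence: none; the two logs match at every position.
Execution walk:
  process_batch([8, 4, 1, 10, 5], 4) -> 1  [called from settle_round, line 9]
  settle_round([8, 4, 1, 10, 5], 4) -> 12  [called from main, line 27]
  clip_value(12, 5) -> 12  [called from main, line 29]
Origin of each log line:
  1: emitted by main (line 26)
  2: emitted by settle_round (line 8)
  3: emitted by process_batch (line 2)
  4: emitted by settle_round (line 10)
  5: emitted by main (line 28)
  6: emitted by clip_value (line 15)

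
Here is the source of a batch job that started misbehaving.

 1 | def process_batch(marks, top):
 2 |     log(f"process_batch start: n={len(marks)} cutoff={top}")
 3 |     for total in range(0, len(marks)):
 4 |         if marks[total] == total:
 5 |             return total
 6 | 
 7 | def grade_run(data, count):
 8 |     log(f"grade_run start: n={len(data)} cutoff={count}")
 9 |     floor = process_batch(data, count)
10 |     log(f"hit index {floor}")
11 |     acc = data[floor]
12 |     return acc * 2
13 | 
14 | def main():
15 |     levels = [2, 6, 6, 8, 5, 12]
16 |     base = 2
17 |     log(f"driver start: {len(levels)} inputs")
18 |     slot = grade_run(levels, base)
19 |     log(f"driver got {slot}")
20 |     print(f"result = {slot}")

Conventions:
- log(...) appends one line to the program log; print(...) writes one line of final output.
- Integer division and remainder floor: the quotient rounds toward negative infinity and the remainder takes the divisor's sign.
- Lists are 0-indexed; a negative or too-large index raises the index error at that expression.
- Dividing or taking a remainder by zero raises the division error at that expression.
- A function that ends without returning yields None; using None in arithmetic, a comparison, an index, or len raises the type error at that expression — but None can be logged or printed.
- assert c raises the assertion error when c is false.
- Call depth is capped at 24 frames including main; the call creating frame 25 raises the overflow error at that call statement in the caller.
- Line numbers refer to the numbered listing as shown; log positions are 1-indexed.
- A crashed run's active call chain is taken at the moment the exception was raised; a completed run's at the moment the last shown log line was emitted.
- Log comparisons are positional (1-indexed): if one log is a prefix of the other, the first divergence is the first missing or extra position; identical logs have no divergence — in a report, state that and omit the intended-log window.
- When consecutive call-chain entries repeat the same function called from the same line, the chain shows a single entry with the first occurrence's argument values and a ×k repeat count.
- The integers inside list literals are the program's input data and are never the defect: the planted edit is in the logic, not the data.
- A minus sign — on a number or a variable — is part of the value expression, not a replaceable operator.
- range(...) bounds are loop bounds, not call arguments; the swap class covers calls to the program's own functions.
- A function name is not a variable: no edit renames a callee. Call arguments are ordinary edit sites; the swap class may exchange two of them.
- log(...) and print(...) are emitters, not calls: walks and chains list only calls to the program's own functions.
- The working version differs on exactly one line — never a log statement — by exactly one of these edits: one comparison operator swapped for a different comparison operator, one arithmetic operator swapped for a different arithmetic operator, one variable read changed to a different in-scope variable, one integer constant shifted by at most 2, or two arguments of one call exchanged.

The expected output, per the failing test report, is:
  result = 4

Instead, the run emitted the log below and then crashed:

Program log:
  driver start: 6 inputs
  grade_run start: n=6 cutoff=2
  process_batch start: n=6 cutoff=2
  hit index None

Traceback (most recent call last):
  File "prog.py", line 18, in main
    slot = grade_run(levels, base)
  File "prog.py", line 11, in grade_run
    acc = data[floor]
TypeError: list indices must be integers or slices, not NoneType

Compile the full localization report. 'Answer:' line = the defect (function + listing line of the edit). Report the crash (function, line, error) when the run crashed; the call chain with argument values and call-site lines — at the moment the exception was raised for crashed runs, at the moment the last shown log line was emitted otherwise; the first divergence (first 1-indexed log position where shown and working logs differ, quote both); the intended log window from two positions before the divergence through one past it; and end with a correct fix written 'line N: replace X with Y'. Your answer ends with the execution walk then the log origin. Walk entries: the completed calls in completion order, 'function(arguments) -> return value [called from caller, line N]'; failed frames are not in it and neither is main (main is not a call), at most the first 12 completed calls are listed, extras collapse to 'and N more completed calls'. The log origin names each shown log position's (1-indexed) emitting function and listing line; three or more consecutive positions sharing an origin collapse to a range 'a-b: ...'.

Answer: the defect is in process_batch at line 4.
The tell: Position 4 is the first bad log line: 'hit index None' should read 'hit index 0'.
Crash: grade_run, line 11, TypeError.
Call chain: main -> grade_run([2, 6, 6, 8, 5, 12], 2) (called at line 18).
First divergence: position 4 — the shown line 'hit index None' should read 'hit index 0'.
Intended log window:
  2: grade_run start: n=6 cutoff=2
  3: process_batch start: n=6 cutoff=2
  4: hit index 0
  5: driver got 4
Execution walk:
  process_batch([2, 6, 6, 8, 5, 12], 2) -> None  [called from grade_run, line 9]
Log line origins:
  1 — main, line 17
  2 — grade_run, line 8
  3 — process_batch, line 2
  4 — grade_run, line 10
A correct fix: line 4: replace `marks[total] == total` with `marks[total] == top`.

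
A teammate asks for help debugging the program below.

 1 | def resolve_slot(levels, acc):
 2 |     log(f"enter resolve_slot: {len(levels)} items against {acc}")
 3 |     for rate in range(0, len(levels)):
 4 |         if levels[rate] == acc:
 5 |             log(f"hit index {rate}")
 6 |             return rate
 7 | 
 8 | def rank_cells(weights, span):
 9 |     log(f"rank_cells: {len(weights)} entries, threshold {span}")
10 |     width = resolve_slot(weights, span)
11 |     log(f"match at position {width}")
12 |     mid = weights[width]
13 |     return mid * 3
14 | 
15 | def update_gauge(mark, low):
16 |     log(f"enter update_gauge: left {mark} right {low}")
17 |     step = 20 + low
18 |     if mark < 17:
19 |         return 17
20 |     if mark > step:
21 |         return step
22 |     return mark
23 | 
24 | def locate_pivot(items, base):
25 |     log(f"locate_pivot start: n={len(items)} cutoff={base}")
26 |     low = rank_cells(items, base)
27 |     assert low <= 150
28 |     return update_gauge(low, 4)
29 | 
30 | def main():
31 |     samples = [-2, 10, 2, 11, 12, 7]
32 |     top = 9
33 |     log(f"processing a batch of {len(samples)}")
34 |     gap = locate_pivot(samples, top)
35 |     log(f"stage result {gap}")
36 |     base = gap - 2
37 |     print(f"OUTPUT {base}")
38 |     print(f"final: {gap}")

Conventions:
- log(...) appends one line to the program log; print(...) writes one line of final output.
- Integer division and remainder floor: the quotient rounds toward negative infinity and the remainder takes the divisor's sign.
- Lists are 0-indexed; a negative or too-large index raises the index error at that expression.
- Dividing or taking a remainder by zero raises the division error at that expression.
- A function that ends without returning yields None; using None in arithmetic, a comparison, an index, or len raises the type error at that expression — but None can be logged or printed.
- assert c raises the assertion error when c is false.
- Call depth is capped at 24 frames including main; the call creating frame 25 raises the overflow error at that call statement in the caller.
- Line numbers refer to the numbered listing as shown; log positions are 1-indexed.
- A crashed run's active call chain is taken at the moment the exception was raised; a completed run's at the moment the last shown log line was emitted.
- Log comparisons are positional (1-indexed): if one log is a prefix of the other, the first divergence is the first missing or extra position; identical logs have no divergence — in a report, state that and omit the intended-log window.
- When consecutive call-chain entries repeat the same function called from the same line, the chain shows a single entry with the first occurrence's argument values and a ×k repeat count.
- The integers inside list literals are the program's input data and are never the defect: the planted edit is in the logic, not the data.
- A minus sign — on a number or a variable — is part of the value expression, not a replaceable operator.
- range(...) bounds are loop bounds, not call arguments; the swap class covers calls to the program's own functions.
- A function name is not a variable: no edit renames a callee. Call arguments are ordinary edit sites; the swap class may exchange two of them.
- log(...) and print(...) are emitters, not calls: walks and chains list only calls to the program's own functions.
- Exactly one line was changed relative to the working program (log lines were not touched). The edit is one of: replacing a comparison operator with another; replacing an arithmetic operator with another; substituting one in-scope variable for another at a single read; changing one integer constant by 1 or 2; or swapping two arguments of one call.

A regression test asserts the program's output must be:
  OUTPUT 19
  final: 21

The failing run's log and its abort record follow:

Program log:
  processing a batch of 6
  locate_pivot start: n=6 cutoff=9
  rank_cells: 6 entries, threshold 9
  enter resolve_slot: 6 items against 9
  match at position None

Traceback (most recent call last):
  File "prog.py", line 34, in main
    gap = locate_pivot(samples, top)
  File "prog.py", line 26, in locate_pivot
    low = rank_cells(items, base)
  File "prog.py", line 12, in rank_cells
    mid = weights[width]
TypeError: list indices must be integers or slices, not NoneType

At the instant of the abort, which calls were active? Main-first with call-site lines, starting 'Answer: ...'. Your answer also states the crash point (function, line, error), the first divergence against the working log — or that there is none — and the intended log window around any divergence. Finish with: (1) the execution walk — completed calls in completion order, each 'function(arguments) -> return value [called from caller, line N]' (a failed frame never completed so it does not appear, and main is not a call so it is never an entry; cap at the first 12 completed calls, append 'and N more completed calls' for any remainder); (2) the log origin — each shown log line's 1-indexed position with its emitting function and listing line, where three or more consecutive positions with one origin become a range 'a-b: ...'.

Answer: main -> locate_pivot (called at line 34) -> rank_cells (called at line 26).
The tell: The log first diverges at position 2: the faulty run prints 'locate_pivot start: n=6 cutoff=9' where the working version prints 'locate_pivot start: n=6 cutoff=7'.
Crash: rank_cells, line 12, TypeError.
First divergence: position 2 — shown 'locate_pivot start: n=6 cutoff=9', intended 'locate_pivot start: n=6 cutoff=7'.
Intended log window:
  1: processing a batch of 6
  2: locate_pivot start: n=6 cutoff=7
  3: rank_cells: 6 entries, threshold 7
Execution walk:
  resolve_slot([-2, 10, 2, 11, 12, 7], 9) -> None  [called from rank_cells, line 10]
Origin of each log line:
  1: emitted by main (line 33)
  2: emitted by locate_pivot (line 25)
  3: emitted by rank_cells (line 9)
  4: emitted by resolve_slot (line 2)
  5: emitted by rank_cells (line 11)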